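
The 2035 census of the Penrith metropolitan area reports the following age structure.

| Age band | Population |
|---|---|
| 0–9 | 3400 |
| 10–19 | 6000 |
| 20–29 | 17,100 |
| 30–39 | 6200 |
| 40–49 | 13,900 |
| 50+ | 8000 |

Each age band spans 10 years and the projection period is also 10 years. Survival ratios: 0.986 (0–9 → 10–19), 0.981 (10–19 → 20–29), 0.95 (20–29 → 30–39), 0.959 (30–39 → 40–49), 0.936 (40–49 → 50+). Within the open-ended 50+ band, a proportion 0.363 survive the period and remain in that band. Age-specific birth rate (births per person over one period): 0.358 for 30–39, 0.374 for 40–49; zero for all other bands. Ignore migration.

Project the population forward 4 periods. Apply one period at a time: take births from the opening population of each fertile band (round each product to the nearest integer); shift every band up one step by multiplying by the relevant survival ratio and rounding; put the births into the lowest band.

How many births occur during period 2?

8040

Period 1.
Births: 6200 × 0.358 = 2220 ; 13900 × 0.374 = 5199 ⇒ total 7419
10–19: 3400 × 0.986 = 3352
20–29: 6000 × 0.981 = 5886
30–39: 17100 × 0.95 = 16245
40–49: 6200 × 0.959 = 5946
50+: 13900 × 0.936 + 8000 × 0.363 = 13010 + 2904 = 15914
Giving 7419 / 3352 / 5886 / 16245 / 5946 / 15914.
Period 2.
Births: 16245 × 0.358 = 5816 ; 5946 × 0.374 = 2224 ⇒ total 8040
10–19: 7419 × 0.986 = 7315
20–29: 3352 × 0.981 = 3288
30–39: 5886 × 0.95 = 5592
40–49: 16245 × 0.959 = 15579
50+: 5946 × 0.936 + 15914 × 0.363 = 5565 + 5777 = 11342
Giving 8040 / 7315 / 3288 / 5592 / 15579 / 11342.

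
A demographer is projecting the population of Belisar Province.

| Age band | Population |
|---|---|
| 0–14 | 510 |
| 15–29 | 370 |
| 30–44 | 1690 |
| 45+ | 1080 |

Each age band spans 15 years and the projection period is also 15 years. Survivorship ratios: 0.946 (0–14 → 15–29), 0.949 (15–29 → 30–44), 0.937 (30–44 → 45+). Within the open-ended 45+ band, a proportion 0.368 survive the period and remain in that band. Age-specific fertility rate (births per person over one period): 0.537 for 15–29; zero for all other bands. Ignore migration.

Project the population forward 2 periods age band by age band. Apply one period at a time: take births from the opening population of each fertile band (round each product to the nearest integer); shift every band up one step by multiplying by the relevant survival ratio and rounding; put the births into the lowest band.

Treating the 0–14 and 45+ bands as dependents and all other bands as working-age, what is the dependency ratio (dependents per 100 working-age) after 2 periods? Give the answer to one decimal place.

[period 1]
Births: 370 * 0.537 = 199
15–29: 510 * 0.946 = 482
30–44: 370 * 0.949 = 351
45+: 1690 * 0.937 + 1080 * 0.368 = 1584 + 397 = 1981
→ [199, 482, 351, 1981]
[period 2]
Births: 482 * 0.537 = 259
15–29: 199 * 0.946 = 188
30–44: 482 * 0.949 = 457
45+: 351 * 0.937 + 1981 * 0.368 = 329 + 729 = 1058
→ [259, 188, 457, 1058]
Dependents (band 0–14 + band 45+) = 259 + 1058 = 1317; working-age = 645; ratio = 1317/645 × 100 = 204.2

204.2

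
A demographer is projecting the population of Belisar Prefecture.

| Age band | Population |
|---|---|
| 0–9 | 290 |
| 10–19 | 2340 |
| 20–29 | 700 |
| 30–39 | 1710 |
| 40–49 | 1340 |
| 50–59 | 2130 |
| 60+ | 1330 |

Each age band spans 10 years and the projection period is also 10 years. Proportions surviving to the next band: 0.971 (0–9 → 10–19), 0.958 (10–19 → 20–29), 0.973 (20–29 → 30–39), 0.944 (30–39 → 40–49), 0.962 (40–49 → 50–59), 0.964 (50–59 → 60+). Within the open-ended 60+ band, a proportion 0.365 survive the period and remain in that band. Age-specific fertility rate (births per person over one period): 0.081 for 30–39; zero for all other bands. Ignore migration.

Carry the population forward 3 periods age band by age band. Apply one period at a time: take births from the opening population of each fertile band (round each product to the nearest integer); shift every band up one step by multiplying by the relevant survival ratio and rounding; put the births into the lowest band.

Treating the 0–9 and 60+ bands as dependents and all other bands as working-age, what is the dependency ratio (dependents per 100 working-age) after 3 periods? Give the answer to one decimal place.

79.0

Period 1:
Births: 1710 × 0.081 = 139
10–19: 290 × 0.971 = 282
20–29: 2340 × 0.958 = 2242
30–39: 700 × 0.973 = 681
40–49: 1710 × 0.944 = 1614
50–59: 1340 × 0.962 = 1289
60+: 2130 × 0.964 + 1330 × 0.365 = 2053 + 485 = 2538
Population now: 0–9=139, 10–19=282, 20–29=2242, 30–39=681, 40–49=1614, 50–59=1289, 60+=2538
Period 2:
Births: 681 × 0.081 = 55
10–19: 139 × 0.971 = 135
20–29: 282 × 0.958 = 270
30–39: 2242 × 0.973 = 2181
40–49: 681 × 0.944 = 643
50–59: 1614 × 0.962 = 1553
60+: 1289 × 0.964 + 2538 × 0.365 = 1243 + 926 = 2169
Population now: 0–9=55, 10–19=135, 20–29=270, 30–39=2181, 40–49=643, 50–59=1553, 60+=2169
Period 3:
Births: 2181 × 0.081 = 177
10–19: 55 × 0.971 = 53
20–29: 135 × 0.958 = 129
30–39: 270 × 0.973 = 263
40–49: 2181 × 0.944 = 2059
50–59: 643 × 0.962 = 619
60+: 1553 × 0.964 + 2169 × 0.365 = 1497 + 792 = 2289
Population now: 0–9=177, 10–19=53, 20–29=129, 30–39=263, 40–49=2059, 50–59=619, 60+=2289
Dependents (band 0–9 + band 60+) = 177 + 2289 = 2466; working-age = 3123; ratio = 2466/3123 × 100 = 79.0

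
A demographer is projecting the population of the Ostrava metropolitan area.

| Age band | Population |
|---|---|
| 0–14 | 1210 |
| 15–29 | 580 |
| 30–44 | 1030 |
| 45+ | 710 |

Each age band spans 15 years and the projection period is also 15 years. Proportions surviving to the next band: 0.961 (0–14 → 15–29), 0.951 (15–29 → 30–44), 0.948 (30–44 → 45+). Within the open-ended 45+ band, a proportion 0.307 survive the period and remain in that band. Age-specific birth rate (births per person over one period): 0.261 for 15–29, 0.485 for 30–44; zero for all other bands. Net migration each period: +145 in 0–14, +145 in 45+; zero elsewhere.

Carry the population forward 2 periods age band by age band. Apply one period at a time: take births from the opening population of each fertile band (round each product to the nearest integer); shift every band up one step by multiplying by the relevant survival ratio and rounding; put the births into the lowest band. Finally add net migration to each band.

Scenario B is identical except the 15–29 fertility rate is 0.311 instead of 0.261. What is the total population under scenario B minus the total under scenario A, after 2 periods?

86

(Groups numbered youngest = 1 to oldest = 4.)
After projecting period 1:
Births: 580 * 0.261 = 151  |  1030 * 0.485 = 500 ⇒ total 651
Group 2: 1210 * 0.961 = 1163
Group 3: 580 * 0.951 = 552
Group 4: 1030 * 0.948 + 710 * 0.307 = 976 + 218 = 1194
Net migration: Group 1 + 145 → 796; Group 4 + 145 → 1339
Giving 796 / 1163 / 552 / 1339.
After projecting period 2:
Births: 1163 * 0.261 = 304  |  552 * 0.485 = 268 ⇒ total 572
Group 2: 796 * 0.961 = 765
Group 3: 1163 * 0.951 = 1106
Group 4: 552 * 0.948 + 1339 * 0.307 = 523 + 411 = 934
Net migration: Group 1 + 145 → 717; Group 4 + 145 → 1079
Giving 717 / 765 / 1106 / 1079.
Scenario A total after 2 periods: 3667
Scenario B projection —
After projecting period 1:
Births: 580 * 0.311 = 180  |  1030 * 0.485 = 500 ⇒ total 680
Group 2: 1210 * 0.961 = 1163
Group 3: 580 * 0.951 = 552
Group 4: 1030 * 0.948 + 710 * 0.307 = 976 + 218 = 1194
Net migration: Group 1 + 145 → 825; Group 4 + 145 → 1339
Giving 825 / 1163 / 552 / 1339.
After projecting period 2:
Births: 1163 * 0.311 = 362  |  552 * 0.485 = 268 ⇒ total 630
Group 2: 825 * 0.961 = 793
Group 3: 1163 * 0.951 = 1106
Group 4: 552 * 0.948 + 1339 * 0.307 = 523 + 411 = 934
Net migration: Group 1 + 145 → 775; Group 4 + 145 → 1079
Giving 775 / 793 / 1106 / 1079.
Scenario B total after 2 periods: 3753
Difference B − A = 3753 − 3667 = 86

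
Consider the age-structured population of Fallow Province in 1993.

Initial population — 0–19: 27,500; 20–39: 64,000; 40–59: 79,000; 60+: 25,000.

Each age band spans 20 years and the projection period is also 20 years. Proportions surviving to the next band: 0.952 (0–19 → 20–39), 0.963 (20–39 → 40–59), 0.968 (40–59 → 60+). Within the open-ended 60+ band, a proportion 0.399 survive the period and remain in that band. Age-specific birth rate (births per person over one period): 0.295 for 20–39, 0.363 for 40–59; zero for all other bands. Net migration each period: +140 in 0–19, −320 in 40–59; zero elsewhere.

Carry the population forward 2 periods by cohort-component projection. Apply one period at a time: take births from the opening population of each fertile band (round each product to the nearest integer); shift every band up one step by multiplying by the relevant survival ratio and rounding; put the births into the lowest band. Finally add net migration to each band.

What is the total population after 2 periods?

Let group 1 be 0–19 through group 4 = 60+.
Period 1:
Births: 64000 * 0.295 = 18880 ; 79000 * 0.363 = 28677 — total 47557
Group 2: 27500 * 0.952 = 26180
Group 3: 64000 * 0.963 = 61632
Group 4: 79000 * 0.968 + 25000 * 0.399 = 76472 + 9975 = 86447
Net migration: Group 1 + 140 → 47697; Group 3 − 320 → 61312
Giving 47697 / 26180 / 61312 / 86447.
Period 2:
Births: 26180 * 0.295 = 7723 ; 61312 * 0.363 = 22256 — total 29979
Group 2: 47697 * 0.952 = 45408
Group 3: 26180 * 0.963 = 25211
Group 4: 61312 * 0.968 + 86447 * 0.399 = 59350 + 34492 = 93842
Net migration: Group 1 + 140 → 30119; Group 3 − 320 → 24891
Giving 30119 / 45408 / 24891 / 93842.
Total after period 2: 30119 + 45408 + 24891 + 93842 = 194260

194260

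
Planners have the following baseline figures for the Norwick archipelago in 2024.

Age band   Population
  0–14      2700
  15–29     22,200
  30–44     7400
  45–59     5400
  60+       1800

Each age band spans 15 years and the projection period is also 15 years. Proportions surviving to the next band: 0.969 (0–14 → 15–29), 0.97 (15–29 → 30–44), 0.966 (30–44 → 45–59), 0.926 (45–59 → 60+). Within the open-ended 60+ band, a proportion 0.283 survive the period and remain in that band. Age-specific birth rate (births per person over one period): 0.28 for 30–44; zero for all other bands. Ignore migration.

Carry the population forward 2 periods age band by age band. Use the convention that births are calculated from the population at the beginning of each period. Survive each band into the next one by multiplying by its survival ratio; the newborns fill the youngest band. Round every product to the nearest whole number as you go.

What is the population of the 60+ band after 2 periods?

8178

Numbering the bands 1..5 from youngest to oldest:
[period 1]
Births: 7400 * 0.28 = 2072
Band 2: 2700 * 0.969 = 2616
Band 3: 22200 * 0.97 = 21534
Band 4: 7400 * 0.966 = 7148
Band 5: 5400 * 0.926 + 1800 * 0.283 = 5000 + 509 = 5509
Giving 2072 / 2616 / 21534 / 7148 / 5509.
[period 2]
Births: 21534 * 0.28 = 6030
Band 2: 2072 * 0.969 = 2008
Band 3: 2616 * 0.97 = 2538
Band 4: 21534 * 0.966 = 20802
Band 5: 7148 * 0.926 + 5509 * 0.283 = 6619 + 1559 = 8178
Giving 6030 / 2008 / 2538 / 20802 / 8178.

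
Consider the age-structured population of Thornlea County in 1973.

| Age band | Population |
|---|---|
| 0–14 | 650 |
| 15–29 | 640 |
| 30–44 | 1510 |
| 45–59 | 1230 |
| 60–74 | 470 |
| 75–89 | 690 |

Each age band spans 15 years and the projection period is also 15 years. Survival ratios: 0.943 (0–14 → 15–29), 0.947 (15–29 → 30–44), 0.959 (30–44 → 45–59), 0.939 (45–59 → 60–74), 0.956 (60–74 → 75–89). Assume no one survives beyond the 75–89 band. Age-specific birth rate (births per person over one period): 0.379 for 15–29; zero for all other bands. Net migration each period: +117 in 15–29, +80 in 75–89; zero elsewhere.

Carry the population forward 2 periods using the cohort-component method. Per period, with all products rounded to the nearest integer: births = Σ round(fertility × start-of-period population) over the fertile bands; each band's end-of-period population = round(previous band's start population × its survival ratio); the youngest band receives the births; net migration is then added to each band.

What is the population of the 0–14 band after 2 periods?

277

Period 1.
Births: 640 × 0.379 = 243
15–29: 650 × 0.943 = 613
30–44: 640 × 0.947 = 606
45–59: 1510 × 0.959 = 1448
60–74: 1230 × 0.939 = 1155
75–89: 470 × 0.956 = 449
Net migration: 15–29 + 117 → 730; 75–89 + 80 → 529
Giving 243 / 730 / 606 / 1448 / 1155 / 529.
Period 2.
Births: 730 × 0.379 = 277
15–29: 243 × 0.943 = 229
30–44: 730 × 0.947 = 691
45–59: 606 × 0.959 = 581
60–74: 1448 × 0.939 = 1360
75–89: 1155 × 0.956 = 1104
Net migration: 15–29 + 117 → 346; 75–89 + 80 → 1184
Giving 277 / 346 / 691 / 581 / 1360 / 1184.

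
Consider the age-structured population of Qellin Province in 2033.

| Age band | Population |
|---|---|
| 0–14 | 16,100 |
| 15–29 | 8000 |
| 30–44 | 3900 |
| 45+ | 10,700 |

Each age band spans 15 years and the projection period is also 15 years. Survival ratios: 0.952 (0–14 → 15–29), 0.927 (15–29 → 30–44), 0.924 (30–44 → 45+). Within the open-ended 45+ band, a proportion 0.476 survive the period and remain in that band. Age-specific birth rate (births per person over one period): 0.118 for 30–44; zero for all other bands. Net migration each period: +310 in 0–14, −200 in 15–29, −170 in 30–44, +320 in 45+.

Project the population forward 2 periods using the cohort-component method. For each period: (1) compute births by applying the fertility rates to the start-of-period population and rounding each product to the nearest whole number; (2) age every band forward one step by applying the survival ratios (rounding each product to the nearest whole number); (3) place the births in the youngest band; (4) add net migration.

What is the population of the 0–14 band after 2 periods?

Call the bands 1 to 4, youngest first.
[period 1]
Births: 3900 * 0.118 = 460
Band 2: 16100 * 0.952 = 15327
Band 3: 8000 * 0.927 = 7416
Band 4: 3900 * 0.924 + 10700 * 0.476 = 3604 + 5093 = 8697
Net migration: Band 1 + 310 → 770; Band 2 − 200 → 15127; Band 3 − 170 → 7246; Band 4 + 320 → 9017
End of period: [770, 15127, 7246, 9017]
[period 2]
Births: 7246 * 0.118 = 855
Band 2: 770 * 0.952 = 733
Band 3: 15127 * 0.927 = 14023
Band 4: 7246 * 0.924 + 9017 * 0.476 = 6695 + 4292 = 10987
Net migration: Band 1 + 310 → 1165; Band 2 − 200 → 533; Band 3 − 170 → 13853; Band 4 + 320 → 11307
End of period: [1165, 533, 13853, 11307]

1165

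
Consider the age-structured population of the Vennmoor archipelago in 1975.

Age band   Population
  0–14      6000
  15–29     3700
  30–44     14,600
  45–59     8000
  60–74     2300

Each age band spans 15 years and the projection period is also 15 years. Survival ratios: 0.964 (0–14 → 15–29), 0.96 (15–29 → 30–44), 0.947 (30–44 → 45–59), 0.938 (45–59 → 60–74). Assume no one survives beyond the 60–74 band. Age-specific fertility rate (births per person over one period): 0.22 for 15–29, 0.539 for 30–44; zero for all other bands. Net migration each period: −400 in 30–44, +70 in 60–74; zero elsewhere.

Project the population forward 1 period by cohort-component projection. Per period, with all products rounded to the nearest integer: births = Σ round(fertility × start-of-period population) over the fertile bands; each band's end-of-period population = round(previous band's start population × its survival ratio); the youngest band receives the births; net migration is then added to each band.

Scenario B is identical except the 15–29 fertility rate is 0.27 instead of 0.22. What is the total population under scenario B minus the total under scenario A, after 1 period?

— Period 1 —
Births: 3700 × 0.22 = 814 ; 14600 × 0.539 = 7869 — total 8683
15–29: 6000 × 0.964 = 5784
30–44: 3700 × 0.96 = 3552
45–59: 14600 × 0.947 = 13826
60–74: 8000 × 0.938 = 7504
Net migration: 30–44 − 400 → 3152; 60–74 + 70 → 7574
End of period: [8683, 5784, 3152, 13826, 7574]
Scenario A total after 1 period: 39019
Scenario B projection —
— Period 1 —
Births: 3700 × 0.27 = 999 ; 14600 × 0.539 = 7869 — total 8868
15–29: 6000 × 0.964 = 5784
30–44: 3700 × 0.96 = 3552
45–59: 14600 × 0.947 = 13826
60–74: 8000 × 0.938 = 7504
Net migration: 30–44 − 400 → 3152; 60–74 + 70 → 7574
End of period: [8868, 5784, 3152, 13826, 7574]
Scenario B total after 1 period: 39204
Difference B − A = 39204 − 39019 = 185

185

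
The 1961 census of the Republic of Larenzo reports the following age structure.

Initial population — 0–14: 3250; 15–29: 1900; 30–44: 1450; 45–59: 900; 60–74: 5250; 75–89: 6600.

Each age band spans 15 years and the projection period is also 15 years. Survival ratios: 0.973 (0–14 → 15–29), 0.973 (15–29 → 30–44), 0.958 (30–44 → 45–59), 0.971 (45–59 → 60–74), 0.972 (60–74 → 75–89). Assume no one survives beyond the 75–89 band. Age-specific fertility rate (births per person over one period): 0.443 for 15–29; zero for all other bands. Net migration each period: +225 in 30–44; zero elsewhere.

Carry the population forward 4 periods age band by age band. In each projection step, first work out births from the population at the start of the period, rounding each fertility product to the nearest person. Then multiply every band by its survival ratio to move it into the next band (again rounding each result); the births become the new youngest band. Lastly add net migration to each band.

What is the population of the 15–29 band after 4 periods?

353

Call the groups 1 to 6, youngest first.
[period 1]
Births: 1900 × 0.443 = 842
Group 2: 3250 × 0.973 = 3162
Group 3: 1900 × 0.973 = 1849
Group 4: 1450 × 0.958 = 1389
Group 5: 900 × 0.971 = 874
Group 6: 5250 × 0.972 = 5103
Net migration: Group 3 + 225 → 2074
Giving 842 / 3162 / 2074 / 1389 / 874 / 5103.
[period 2]
Births: 3162 × 0.443 = 1401
Group 2: 842 × 0.973 = 819
Group 3: 3162 × 0.973 = 3077
Group 4: 2074 × 0.958 = 1987
Group 5: 1389 × 0.971 = 1349
Group 6: 874 × 0.972 = 850
Net migration: Group 3 + 225 → 3302
Giving 1401 / 819 / 3302 / 1987 / 1349 / 850.
[period 3]
Births: 819 × 0.443 = 363
Group 2: 1401 × 0.973 = 1363
Group 3: 819 × 0.973 = 797
Group 4: 3302 × 0.958 = 3163
Group 5: 1987 × 0.971 = 1929
Group 6: 1349 × 0.972 = 1311
Net migration: Group 3 + 225 → 1022
Giving 363 / 1363 / 1022 / 3163 / 1929 / 1311.
[period 4]
Births: 1363 × 0.443 = 604
Group 2: 363 × 0.973 = 353
Group 3: 1363 × 0.973 = 1326
Group 4: 1022 × 0.958 = 979
Group 5: 3163 × 0.971 = 3071
Group 6: 1929 × 0.972 = 1875
Net migration: Group 3 + 225 → 1551
Giving 604 / 353 / 1551 / 979 / 3071 / 1875.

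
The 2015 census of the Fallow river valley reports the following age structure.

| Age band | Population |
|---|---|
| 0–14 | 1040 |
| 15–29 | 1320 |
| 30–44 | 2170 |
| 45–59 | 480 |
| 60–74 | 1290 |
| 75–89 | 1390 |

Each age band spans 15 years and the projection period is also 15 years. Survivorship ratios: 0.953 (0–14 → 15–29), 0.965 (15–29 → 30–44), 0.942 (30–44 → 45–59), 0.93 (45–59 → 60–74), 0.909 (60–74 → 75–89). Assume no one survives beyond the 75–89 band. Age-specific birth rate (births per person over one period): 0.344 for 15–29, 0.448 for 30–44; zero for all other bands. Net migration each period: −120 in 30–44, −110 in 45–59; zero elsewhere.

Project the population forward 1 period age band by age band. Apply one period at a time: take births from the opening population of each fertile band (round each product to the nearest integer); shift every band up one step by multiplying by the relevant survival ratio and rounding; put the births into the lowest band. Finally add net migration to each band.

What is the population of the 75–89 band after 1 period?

1173

Let band 1 be 0–14 through band 6 = 75–89.
After projecting period 1:
Births: 1320 * 0.344 = 454, 2170 * 0.448 = 972 — total 1426
Band 2: 1040 * 0.953 = 991
Band 3: 1320 * 0.965 = 1274
Band 4: 2170 * 0.942 = 2044
Band 5: 480 * 0.93 = 446
Band 6: 1290 * 0.909 = 1173
Net migration: Band 3 − 120 → 1154; Band 4 − 110 → 1934
End of period: [1426, 991, 1154, 1934, 446, 1173]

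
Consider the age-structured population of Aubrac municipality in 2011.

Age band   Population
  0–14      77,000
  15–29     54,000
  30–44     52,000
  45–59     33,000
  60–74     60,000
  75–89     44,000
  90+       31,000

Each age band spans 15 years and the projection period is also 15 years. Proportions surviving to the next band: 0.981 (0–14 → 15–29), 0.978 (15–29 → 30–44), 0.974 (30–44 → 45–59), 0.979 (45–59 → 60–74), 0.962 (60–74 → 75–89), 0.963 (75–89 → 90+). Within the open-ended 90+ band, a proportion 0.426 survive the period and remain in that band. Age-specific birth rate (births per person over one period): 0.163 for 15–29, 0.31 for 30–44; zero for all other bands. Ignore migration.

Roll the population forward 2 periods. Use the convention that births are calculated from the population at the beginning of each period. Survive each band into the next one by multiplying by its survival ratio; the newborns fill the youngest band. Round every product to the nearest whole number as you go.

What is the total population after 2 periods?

338370

Call the bands 1 to 7, youngest first.
— Period 1 —
Births: 54000 * 0.163 = 8802  |  52000 * 0.31 = 16120 — total 24922
Band 2: 77000 * 0.981 = 75537
Band 3: 54000 * 0.978 = 52812
Band 4: 52000 * 0.974 = 50648
Band 5: 33000 * 0.979 = 32307
Band 6: 60000 * 0.962 = 57720
Band 7: 44000 * 0.963 + 31000 * 0.426 = 42372 + 13206 = 55578
Giving 24922 / 75537 / 52812 / 50648 / 32307 / 57720 / 55578.
— Period 2 —
Births: 75537 * 0.163 = 12313  |  52812 * 0.31 = 16372 — total 28685
Band 2: 24922 * 0.981 = 24448
Band 3: 75537 * 0.978 = 73875
Band 4: 52812 * 0.974 = 51439
Band 5: 50648 * 0.979 = 49584
Band 6: 32307 * 0.962 = 31079
Band 7: 57720 * 0.963 + 55578 * 0.426 = 55584 + 23676 = 79260
Giving 28685 / 24448 / 73875 / 51439 / 49584 / 31079 / 79260.
Total after period 2: 28685 + 24448 + 73875 + 51439 + 49584 + 31079 + 79260 = 338370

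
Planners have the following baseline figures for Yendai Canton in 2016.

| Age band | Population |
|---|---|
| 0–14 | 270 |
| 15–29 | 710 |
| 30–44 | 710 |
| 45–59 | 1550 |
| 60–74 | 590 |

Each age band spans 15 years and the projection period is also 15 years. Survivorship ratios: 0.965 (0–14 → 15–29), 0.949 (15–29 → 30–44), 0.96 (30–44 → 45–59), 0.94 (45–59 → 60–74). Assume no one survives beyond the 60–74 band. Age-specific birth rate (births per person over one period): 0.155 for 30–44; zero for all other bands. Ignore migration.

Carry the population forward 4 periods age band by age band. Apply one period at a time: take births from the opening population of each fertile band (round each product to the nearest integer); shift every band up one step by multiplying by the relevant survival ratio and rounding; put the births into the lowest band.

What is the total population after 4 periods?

469

Call the bands 1 to 5, youngest first.
[period 1]
Births: 710 × 0.155 = 110
Band 2: 270 × 0.965 = 261
Band 3: 710 × 0.949 = 674
Band 4: 710 × 0.96 = 682
Band 5: 1550 × 0.94 = 1457
Population now: 0–14=110, 15–29=261, 30–44=674, 45–59=682, 60–74=1457
[period 2]
Births: 674 × 0.155 = 104
Band 2: 110 × 0.965 = 106
Band 3: 261 × 0.949 = 248
Band 4: 674 × 0.96 = 647
Band 5: 682 × 0.94 = 641
Population now: 0–14=104, 15–29=106, 30–44=248, 45–59=647, 60–74=641
[period 3]
Births: 248 × 0.155 = 38
Band 2: 104 × 0.965 = 100
Band 3: 106 × 0.949 = 101
Band 4: 248 × 0.96 = 238
Band 5: 647 × 0.94 = 608
Population now: 0–14=38, 15–29=100, 30–44=101, 45–59=238, 60–74=608
[period 4]
Births: 101 × 0.155 = 16
Band 2: 38 × 0.965 = 37
Band 3: 100 × 0.949 = 95
Band 4: 101 × 0.96 = 97
Band 5: 238 × 0.94 = 224
Population now: 0–14=16, 15–29=37, 30–44=95, 45–59=97, 60–74=224
Total after period 4: 16 + 37 + 95 + 97 + 224 = 469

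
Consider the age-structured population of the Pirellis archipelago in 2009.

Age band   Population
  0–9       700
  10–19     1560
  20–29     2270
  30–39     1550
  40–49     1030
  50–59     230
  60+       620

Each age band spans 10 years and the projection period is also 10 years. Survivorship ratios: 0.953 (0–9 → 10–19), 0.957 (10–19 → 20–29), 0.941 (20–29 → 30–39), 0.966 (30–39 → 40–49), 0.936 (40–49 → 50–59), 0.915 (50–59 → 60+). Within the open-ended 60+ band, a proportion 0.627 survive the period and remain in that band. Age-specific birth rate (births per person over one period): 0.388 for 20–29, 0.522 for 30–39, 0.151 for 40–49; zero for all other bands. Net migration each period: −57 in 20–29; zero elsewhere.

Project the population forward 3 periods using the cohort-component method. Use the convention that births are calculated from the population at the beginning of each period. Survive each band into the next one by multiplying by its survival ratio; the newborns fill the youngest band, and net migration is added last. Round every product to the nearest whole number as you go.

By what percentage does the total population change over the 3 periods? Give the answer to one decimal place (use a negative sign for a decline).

32.3

After projecting period 1:
Births: 2270 * 0.388 = 881 ; 1550 * 0.522 = 809 ; 1030 * 0.151 = 156 → total 1846
10–19: 700 * 0.953 = 667
20–29: 1560 * 0.957 = 1493
30–39: 2270 * 0.941 = 2136
40–49: 1550 * 0.966 = 1497
50–59: 1030 * 0.936 = 964
60+: 230 * 0.915 + 620 * 0.627 = 210 + 389 = 599
Net migration: 20–29 − 57 → 1436
→ [1846, 667, 1436, 2136, 1497, 964, 599]
After projecting period 2:
Births: 1436 * 0.388 = 557 ; 2136 * 0.522 = 1115 ; 1497 * 0.151 = 226 → total 1898
10–19: 1846 * 0.953 = 1759
20–29: 667 * 0.957 = 638
30–39: 1436 * 0.941 = 1351
40–49: 2136 * 0.966 = 2063
50–59: 1497 * 0.936 = 1401
60+: 964 * 0.915 + 599 * 0.627 = 882 + 376 = 1258
Net migration: 20–29 − 57 → 581
→ [1898, 1759, 581, 1351, 2063, 1401, 1258]
After projecting period 3:
Births: 581 * 0.388 = 225 ; 1351 * 0.522 = 705 ; 2063 * 0.151 = 312 → total 1242
10–19: 1898 * 0.953 = 1809
20–29: 1759 * 0.957 = 1683
30–39: 581 * 0.941 = 547
40–49: 1351 * 0.966 = 1305
50–59: 2063 * 0.936 = 1931
60+: 1401 * 0.915 + 1258 * 0.627 = 1282 + 789 = 2071
Net migration: 20–29 − 57 → 1626
→ [1242, 1809, 1626, 547, 1305, 1931, 2071]
Total: 7960 → 10531; change = 2571; percentage change = 32.3%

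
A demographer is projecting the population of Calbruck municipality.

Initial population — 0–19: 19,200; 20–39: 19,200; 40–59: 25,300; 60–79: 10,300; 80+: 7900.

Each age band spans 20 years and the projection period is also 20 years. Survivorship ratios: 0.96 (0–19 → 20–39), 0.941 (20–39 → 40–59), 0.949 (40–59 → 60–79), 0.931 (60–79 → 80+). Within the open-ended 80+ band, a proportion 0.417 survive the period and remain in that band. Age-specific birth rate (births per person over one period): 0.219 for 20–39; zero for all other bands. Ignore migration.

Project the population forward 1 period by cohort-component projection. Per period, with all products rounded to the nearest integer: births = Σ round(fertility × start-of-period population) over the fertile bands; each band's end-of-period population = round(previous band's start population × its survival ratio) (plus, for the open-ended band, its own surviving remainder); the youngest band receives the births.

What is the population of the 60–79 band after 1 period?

Call the bands 1 to 5, youngest first.
[period 1]
Births: 19200 × 0.219 = 4205
Band 2: 19200 × 0.96 = 18432
Band 3: 19200 × 0.941 = 18067
Band 4: 25300 × 0.949 = 24010
Band 5: 10300 × 0.931 + 7900 × 0.417 = 9589 + 3294 = 12883
Population now: 0–19=4205, 20–39=18432, 40–59=18067, 60–79=24010, 80+=12883

24010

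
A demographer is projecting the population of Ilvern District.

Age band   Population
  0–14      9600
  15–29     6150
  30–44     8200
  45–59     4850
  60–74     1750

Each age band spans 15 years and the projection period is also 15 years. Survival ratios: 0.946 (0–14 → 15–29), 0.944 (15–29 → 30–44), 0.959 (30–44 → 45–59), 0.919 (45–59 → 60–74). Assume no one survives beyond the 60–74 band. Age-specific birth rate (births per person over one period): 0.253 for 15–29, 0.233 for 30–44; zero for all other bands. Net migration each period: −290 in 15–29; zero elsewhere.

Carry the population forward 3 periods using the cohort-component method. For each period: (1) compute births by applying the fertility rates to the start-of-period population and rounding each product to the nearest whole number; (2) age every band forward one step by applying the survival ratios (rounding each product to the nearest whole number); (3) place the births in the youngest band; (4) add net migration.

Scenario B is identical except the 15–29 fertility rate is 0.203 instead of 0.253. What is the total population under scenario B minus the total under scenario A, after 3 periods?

-899

[period 1]
Births: 6150 × 0.253 = 1556 ; 8200 × 0.233 = 1911 — total 3467
15–29: 9600 × 0.946 = 9082
30–44: 6150 × 0.944 = 5806
45–59: 8200 × 0.959 = 7864
60–74: 4850 × 0.919 = 4457
Net migration: 15–29 − 290 → 8792
End of period: [3467, 8792, 5806, 7864, 4457]
[period 2]
Births: 8792 × 0.253 = 2224 ; 5806 × 0.233 = 1353 — total 3577
15–29: 3467 × 0.946 = 3280
30–44: 8792 × 0.944 = 8300
45–59: 5806 × 0.959 = 5568
60–74: 7864 × 0.919 = 7227
Net migration: 15–29 − 290 → 2990
End of period: [3577, 2990, 8300, 5568, 7227]
[period 3]
Births: 2990 × 0.253 = 756 ; 8300 × 0.233 = 1934 — total 2690
15–29: 3577 × 0.946 = 3384
30–44: 2990 × 0.944 = 2823
45–59: 8300 × 0.959 = 7960
60–74: 5568 × 0.919 = 5117
Net migration: 15–29 − 290 → 3094
End of period: [2690, 3094, 2823, 7960, 5117]
Scenario A total after 3 periods: 21684
Scenario B projection —
[period 1]
Births: 6150 × 0.203 = 1248 ; 8200 × 0.233 = 1911 — total 3159
15–29: 9600 × 0.946 = 9082
30–44: 6150 × 0.944 = 5806
45–59: 8200 × 0.959 = 7864
60–74: 4850 × 0.919 = 4457
Net migration: 15–29 − 290 → 8792
End of period: [3159, 8792, 5806, 7864, 4457]
[period 2]
Births: 8792 × 0.203 = 1785 ; 5806 × 0.233 = 1353 — total 3138
15–29: 3159 × 0.946 = 2988
30–44: 8792 × 0.944 = 8300
45–59: 5806 × 0.959 = 5568
60–74: 7864 × 0.919 = 7227
Net migration: 15–29 − 290 → 2698
End of period: [3138, 2698, 8300, 5568, 7227]
[period 3]
Births: 2698 × 0.203 = 548 ; 8300 × 0.233 = 1934 — total 2482
15–29: 3138 × 0.946 = 2969
30–44: 2698 × 0.944 = 2547
45–59: 8300 × 0.959 = 7960
60–74: 5568 × 0.919 = 5117
Net migration: 15–29 − 290 → 2679
End of period: [2482, 2679, 2547, 7960, 5117]
Scenario B total after 3 periods: 20785
Difference B − A = 20785 − 21684 = -899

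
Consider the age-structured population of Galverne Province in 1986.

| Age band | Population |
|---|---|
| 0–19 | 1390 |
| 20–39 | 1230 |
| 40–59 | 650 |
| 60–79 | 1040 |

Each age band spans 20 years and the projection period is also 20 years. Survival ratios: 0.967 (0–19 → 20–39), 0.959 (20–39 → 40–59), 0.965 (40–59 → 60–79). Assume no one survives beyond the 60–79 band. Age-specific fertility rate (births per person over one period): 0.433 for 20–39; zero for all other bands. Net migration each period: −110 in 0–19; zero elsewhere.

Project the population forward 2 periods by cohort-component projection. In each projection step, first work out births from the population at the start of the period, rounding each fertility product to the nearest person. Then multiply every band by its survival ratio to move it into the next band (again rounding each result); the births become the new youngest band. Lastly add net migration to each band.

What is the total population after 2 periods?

Period 1.
Births: 1230 × 0.433 = 533
20–39: 1390 × 0.967 = 1344
40–59: 1230 × 0.959 = 1180
60–79: 650 × 0.965 = 627
Net migration: 0–19 − 110 → 423
Giving 423 / 1344 / 1180 / 627.
Period 2.
Births: 1344 × 0.433 = 582
20–39: 423 × 0.967 = 409
40–59: 1344 × 0.959 = 1289
60–79: 1180 × 0.965 = 1139
Net migration: 0–19 − 110 → 472
Giving 472 / 409 / 1289 / 1139.
Total after period 2: 472 + 409 + 1289 + 1139 = 3309

3309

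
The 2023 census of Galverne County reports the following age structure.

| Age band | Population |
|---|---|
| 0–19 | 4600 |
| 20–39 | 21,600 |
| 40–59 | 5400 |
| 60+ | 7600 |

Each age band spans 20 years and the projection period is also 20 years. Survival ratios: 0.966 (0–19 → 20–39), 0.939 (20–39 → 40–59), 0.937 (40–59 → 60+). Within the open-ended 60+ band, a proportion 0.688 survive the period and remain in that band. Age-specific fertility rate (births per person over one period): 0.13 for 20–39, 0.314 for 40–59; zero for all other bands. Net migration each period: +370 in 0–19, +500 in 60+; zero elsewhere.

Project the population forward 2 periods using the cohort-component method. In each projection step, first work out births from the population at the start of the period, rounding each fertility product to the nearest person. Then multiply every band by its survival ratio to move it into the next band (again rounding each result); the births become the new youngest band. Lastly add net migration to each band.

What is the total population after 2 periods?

43125

[period 1]
Births: 21600 × 0.13 = 2808 ; 5400 × 0.314 = 1696 → total 4504
20–39: 4600 × 0.966 = 4444
40–59: 21600 × 0.939 = 20282
60+: 5400 × 0.937 + 7600 × 0.688 = 5060 + 5229 = 10289
Net migration: 0–19 + 370 → 4874; 60+ + 500 → 10789
→ [4874, 4444, 20282, 10789]
[period 2]
Births: 4444 × 0.13 = 578 ; 20282 × 0.314 = 6369 → total 6947
20–39: 4874 × 0.966 = 4708
40–59: 4444 × 0.939 = 4173
60+: 20282 × 0.937 + 10789 × 0.688 = 19004 + 7423 = 26427
Net migration: 0–19 + 370 → 7317; 60+ + 500 → 26927
→ [7317, 4708, 4173, 26927]
Total after period 2: 7317 + 4708 + 4173 + 26927 = 43125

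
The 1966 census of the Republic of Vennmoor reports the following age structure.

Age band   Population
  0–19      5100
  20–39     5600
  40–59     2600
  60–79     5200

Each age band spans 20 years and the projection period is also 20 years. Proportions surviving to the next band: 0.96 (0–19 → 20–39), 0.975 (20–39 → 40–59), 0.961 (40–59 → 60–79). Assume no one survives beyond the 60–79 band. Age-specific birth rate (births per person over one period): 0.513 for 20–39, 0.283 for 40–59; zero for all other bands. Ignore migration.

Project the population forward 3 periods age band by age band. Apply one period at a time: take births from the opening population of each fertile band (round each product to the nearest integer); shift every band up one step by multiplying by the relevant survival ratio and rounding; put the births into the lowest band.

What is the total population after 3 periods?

Call the groups 1 to 4, youngest first.
Period 1:
Births: 5600 × 0.513 = 2873, 2600 × 0.283 = 736 ⇒ total 3609
Group 2: 5100 × 0.96 = 4896
Group 3: 5600 × 0.975 = 5460
Group 4: 2600 × 0.961 = 2499
→ [3609, 4896, 5460, 2499]
Period 2:
Births: 4896 × 0.513 = 2512, 5460 × 0.283 = 1545 ⇒ total 4057
Group 2: 3609 × 0.96 = 3465
Group 3: 4896 × 0.975 = 4774
Group 4: 5460 × 0.961 = 5247
→ [4057, 3465, 4774, 5247]
Period 3:
Births: 3465 × 0.513 = 1778, 4774 × 0.283 = 1351 ⇒ total 3129
Group 2: 4057 × 0.96 = 3895
Group 3: 3465 × 0.975 = 3378
Group 4: 4774 × 0.961 = 4588
→ [3129, 3895, 3378, 4588]
Total after period 3: 3129 + 3895 + 3378 + 4588 = 14990

14990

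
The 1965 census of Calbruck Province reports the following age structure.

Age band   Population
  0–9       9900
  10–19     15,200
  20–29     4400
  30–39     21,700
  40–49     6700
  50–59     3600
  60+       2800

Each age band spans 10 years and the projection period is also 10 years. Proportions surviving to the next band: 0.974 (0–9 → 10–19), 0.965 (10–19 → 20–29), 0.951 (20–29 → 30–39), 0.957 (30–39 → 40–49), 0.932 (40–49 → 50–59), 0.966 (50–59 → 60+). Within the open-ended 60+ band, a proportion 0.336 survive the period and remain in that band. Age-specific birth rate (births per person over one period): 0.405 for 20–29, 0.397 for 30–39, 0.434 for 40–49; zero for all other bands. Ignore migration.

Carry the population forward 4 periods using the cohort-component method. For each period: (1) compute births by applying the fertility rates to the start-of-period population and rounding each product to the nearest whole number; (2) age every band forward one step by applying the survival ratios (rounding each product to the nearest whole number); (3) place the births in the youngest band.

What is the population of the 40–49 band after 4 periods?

8468

Numbering the groups 1..7 from youngest to oldest:
Period 1.
Births: 4400 * 0.405 = 1782, 21700 * 0.397 = 8615, 6700 * 0.434 = 2908 ⇒ total 13305
Group 2: 9900 * 0.974 = 9643
Group 3: 15200 * 0.965 = 14668
Group 4: 4400 * 0.951 = 4184
Group 5: 21700 * 0.957 = 20767
Group 6: 6700 * 0.932 = 6244
Group 7: 3600 * 0.966 + 2800 * 0.336 = 3478 + 941 = 4419
Giving 13305 / 9643 / 14668 / 4184 / 20767 / 6244 / 4419.
Period 2.
Births: 14668 * 0.405 = 5941, 4184 * 0.397 = 1661, 20767 * 0.434 = 9013 ⇒ total 16615
Group 2: 13305 * 0.974 = 12959
Group 3: 9643 * 0.965 = 9305
Group 4: 14668 * 0.951 = 13949
Group 5: 4184 * 0.957 = 4004
Group 6: 20767 * 0.932 = 19355
Group 7: 6244 * 0.966 + 4419 * 0.336 = 6032 + 1485 = 7517
Giving 16615 / 12959 / 9305 / 13949 / 4004 / 19355 / 7517.
Period 3.
Births: 9305 * 0.405 = 3769, 13949 * 0.397 = 5538, 4004 * 0.434 = 1738 ⇒ total 11045
Group 2: 16615 * 0.974 = 16183
Group 3: 12959 * 0.965 = 12505
Group 4: 9305 * 0.951 = 8849
Group 5: 13949 * 0.957 = 13349
Group 6: 4004 * 0.932 = 3732
Group 7: 19355 * 0.966 + 7517 * 0.336 = 18697 + 2526 = 21223
Giving 11045 / 16183 / 12505 / 8849 / 13349 / 3732 / 21223.
Period 4.
Births: 12505 * 0.405 = 5065, 8849 * 0.397 = 3513, 13349 * 0.434 = 5793 ⇒ total 14371
Group 2: 11045 * 0.974 = 10758
Group 3: 16183 * 0.965 = 15617
Group 4: 12505 * 0.951 = 11892
Group 5: 8849 * 0.957 = 8468
Group 6: 13349 * 0.932 = 12441
Group 7: 3732 * 0.966 + 21223 * 0.336 = 3605 + 7131 = 10736
Giving 14371 / 10758 / 15617 / 11892 / 8468 / 12441 / 10736.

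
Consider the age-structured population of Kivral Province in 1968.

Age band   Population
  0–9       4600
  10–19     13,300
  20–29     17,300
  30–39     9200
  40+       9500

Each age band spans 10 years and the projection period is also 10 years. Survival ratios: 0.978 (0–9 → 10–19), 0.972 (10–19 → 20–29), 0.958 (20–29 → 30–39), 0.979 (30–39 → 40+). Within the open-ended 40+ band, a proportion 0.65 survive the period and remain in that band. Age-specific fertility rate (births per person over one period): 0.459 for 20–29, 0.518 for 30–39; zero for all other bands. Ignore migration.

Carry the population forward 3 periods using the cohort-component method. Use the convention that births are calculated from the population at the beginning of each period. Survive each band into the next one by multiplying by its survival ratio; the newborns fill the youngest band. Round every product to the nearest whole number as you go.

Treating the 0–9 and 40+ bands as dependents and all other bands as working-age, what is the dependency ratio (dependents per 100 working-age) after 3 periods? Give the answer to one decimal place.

123.1

— Period 1 —
Births: 17300 × 0.459 = 7941 ; 9200 × 0.518 = 4766 ⇒ total 12707
10–19: 4600 × 0.978 = 4499
20–29: 13300 × 0.972 = 12928
30–39: 17300 × 0.958 = 16573
40+: 9200 × 0.979 + 9500 × 0.65 = 9007 + 6175 = 15182
Population now: 0–9=12707, 10–19=4499, 20–29=12928, 30–39=16573, 40+=15182
— Period 2 —
Births: 12928 × 0.459 = 5934 ; 16573 × 0.518 = 8585 ⇒ total 14519
10–19: 12707 × 0.978 = 12427
20–29: 4499 × 0.972 = 4373
30–39: 12928 × 0.958 = 12385
40+: 16573 × 0.979 + 15182 × 0.65 = 16225 + 9868 = 26093
Population now: 0–9=14519, 10–19=12427, 20–29=4373, 30–39=12385, 40+=26093
— Period 3 —
Births: 4373 × 0.459 = 2007 ; 12385 × 0.518 = 6415 ⇒ total 8422
10–19: 14519 × 0.978 = 14200
20–29: 12427 × 0.972 = 12079
30–39: 4373 × 0.958 = 4189
40+: 12385 × 0.979 + 26093 × 0.65 = 12125 + 16960 = 29085
Population now: 0–9=8422, 10–19=14200, 20–29=12079, 30–39=4189, 40+=29085
Dependents (band 0–9 + band 40+) = 8422 + 29085 = 37507; working-age = 30468; ratio = 37507/30468 × 100 = 123.1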